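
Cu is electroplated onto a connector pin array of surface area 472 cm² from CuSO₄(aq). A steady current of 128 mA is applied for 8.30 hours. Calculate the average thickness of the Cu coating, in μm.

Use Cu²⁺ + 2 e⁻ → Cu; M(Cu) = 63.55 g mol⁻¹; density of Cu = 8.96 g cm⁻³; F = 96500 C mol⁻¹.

Q = I·t = 0.1280 × 29880 = 3825 C; n(e⁻) = 0.03963 mol.
n(Cu) = n(e⁻)/2 = 0.01982 mol, so m = 0.01982 × 63.55 = 1.259 g.
Volume = m/ρ = 1.259 / 8.96 = 0.1406 cm³.
Thickness = V/A = 0.1406 / 472 = 2.98 × 10⁻⁴ cm = 2.98 μm.

2.98 μm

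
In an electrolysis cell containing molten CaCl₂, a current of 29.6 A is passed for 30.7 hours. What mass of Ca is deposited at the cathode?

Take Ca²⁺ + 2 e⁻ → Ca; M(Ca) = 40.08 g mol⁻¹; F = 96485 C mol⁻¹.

679 g

Q = I·t = 29.60 A × 110520 s = 3271000 C.
n(e⁻) = Q/F = 3271000 / 96485 = 33.91 mol.
Ca²⁺ + 2 e⁻ → Ca, so n(Ca) = n(e⁻)/2 = 16.95 mol.
m = n·M = 16.95 × 40.08 = 679 g.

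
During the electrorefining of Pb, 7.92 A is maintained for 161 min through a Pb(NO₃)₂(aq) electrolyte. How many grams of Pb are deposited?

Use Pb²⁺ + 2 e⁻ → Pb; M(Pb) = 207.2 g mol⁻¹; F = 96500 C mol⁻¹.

Q = I·t = 7.920 A × 9660.0 s = 76510 C.
n(e⁻) = Q/F = 76510 / 96500 = 0.7928 mol.
Pb²⁺ + 2 e⁻ → Pb, so n(Pb) = n(e⁻)/2 = 0.3964 mol.
m = n·M = 0.3964 × 207.2 = 82.1 g.

82.1 g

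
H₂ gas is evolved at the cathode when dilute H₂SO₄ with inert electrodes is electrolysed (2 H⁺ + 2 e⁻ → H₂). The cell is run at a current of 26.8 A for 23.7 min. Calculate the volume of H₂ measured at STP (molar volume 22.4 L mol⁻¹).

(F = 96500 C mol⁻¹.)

Q = I·t = 26.80 A × 1422.0 s = 38110 C.
n(e⁻) = Q/F = 38110 / 96500 = 0.3949 mol.
2 electrons are transferred per H₂ molecule, so n(H₂) = 0.3949 / 2 = 0.1975 mol.
V = n × V_m = 0.1975 × 22.4 = 4.42 L.

4.42 L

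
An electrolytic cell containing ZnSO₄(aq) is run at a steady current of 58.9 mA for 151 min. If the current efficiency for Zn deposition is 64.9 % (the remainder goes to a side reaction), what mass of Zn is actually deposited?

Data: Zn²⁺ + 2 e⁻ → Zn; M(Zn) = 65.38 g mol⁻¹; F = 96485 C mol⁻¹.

0.117 g

Q = I·t = 0.05890 × 9060.0 = 533.6 C.
n(e⁻) = 533.6/96485 = 0.005531 mol; theoretically n(Zn) = 0.005531/2 = 0.002765 mol, m_theo = 0.1808 g.
At 64.9 % efficiency, m_actual = 0.649 × 0.1808 = 0.117 g.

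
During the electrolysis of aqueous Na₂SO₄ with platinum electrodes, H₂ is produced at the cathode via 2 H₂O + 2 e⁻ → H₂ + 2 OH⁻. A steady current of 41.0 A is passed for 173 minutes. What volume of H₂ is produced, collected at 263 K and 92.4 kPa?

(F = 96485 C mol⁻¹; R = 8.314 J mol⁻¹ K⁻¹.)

Q = I·t = 41.00 A × 10380 s = 425600 C.
n(e⁻) = Q/F = 425600 / 96485 = 4.411 mol.
2 electrons are transferred per H₂ molecule, so n(H₂) = 4.411 / 2 = 2.205 mol.
V = nRT/P = (2.205 × 8.314 × 263) / (92.4 × 10³ Pa) = 0.0522 m³ = 52.2 L.

52.2 L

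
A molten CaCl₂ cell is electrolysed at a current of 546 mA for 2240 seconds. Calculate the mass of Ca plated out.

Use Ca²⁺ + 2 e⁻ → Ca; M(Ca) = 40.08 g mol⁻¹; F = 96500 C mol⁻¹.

0.254 g

Q = I·t = 0.5460 A × 2240.0 s = 1223 C.
n(e⁻) = Q/F = 1223 / 96500 = 0.01267 mol.
Ca²⁺ + 2 e⁻ → Ca, so n(Ca) = n(e⁻)/2 = 0.006337 mol.
m = n·M = 0.006337 × 40.08 = 0.254 g.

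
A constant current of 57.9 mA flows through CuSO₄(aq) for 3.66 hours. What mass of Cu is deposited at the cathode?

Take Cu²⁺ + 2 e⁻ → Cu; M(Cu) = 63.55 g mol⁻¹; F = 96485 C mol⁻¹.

0.251 g

Q = I·t = 0.05790 A × 13176 s = 762.9 C.
n(e⁻) = Q/F = 762.9 / 96485 = 0.007907 mol.
Cu²⁺ + 2 e⁻ → Cu, so n(Cu) = n(e⁻)/2 = 0.003953 mol.
m = n·M = 0.003953 × 63.55 = 0.251 g.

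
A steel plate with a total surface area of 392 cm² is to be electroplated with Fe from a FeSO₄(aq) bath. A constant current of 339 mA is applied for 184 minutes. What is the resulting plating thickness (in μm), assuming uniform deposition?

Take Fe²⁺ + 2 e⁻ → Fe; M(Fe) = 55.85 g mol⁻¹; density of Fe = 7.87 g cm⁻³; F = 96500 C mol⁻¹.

3.51 μm

Q = I·t = 0.3390 × 11040 = 3743 C; n(e⁻) = 0.03878 mol.
n(Fe) = n(e⁻)/2 = 0.01939 mol, so m = 0.01939 × 55.85 = 1.083 g.
Volume = m/ρ = 1.083 / 7.87 = 0.1376 cm³.
Thickness = V/A = 0.1376 / 392 = 3.51 × 10⁻⁴ cm = 3.51 μm.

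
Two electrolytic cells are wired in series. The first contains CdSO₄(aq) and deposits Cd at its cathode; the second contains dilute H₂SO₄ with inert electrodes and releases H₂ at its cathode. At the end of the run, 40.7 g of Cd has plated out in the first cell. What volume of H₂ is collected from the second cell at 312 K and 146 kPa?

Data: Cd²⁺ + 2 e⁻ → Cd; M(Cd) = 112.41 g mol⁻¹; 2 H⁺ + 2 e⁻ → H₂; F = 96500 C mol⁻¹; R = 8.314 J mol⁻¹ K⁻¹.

6.43 L

n(Cd) = 40.7 / 112.41 = 0.3621 mol, so n(e⁻) = 2 × 0.3621 = 0.7241 mol.
The cells are in series, so the same 0.7241 mol of electrons passes through the second cell.
2 H⁺ + 2 e⁻ → H₂ — 2 mol e⁻ per mol H₂, so n(H₂) = 0.7241/2 = 0.3621 mol.
V = nRT/P = (0.3621 × 8.314 × 312) / (146 × 10³) = 0.00643 m³ = 6.43 L.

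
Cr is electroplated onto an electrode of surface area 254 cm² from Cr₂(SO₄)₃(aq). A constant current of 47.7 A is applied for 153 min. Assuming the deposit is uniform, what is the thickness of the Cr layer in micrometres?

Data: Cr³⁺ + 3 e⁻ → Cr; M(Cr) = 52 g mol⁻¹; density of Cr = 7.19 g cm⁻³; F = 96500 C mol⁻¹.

431 μm

Q = I·t = 47.70 × 9180.0 = 437900 C; n(e⁻) = 4.538 mol.
n(Cr) = n(e⁻)/3 = 1.513 mol, so m = 1.513 × 52 = 78.65 g.
Volume = m/ρ = 78.65 / 7.19 = 10.94 cm³.
Thickness = V/A = 10.94 / 254 = 0.0431 cm = 431 μm.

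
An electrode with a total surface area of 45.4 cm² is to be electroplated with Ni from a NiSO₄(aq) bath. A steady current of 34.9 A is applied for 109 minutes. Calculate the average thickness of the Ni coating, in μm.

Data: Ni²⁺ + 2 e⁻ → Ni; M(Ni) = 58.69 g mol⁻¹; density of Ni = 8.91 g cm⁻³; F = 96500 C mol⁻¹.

1720 μm

Q = I·t = 34.90 × 6540.0 = 228200 C; n(e⁻) = 2.365 mol.
n(Ni) = n(e⁻)/2 = 1.183 mol, so m = 1.183 × 58.69 = 69.41 g.
Volume = m/ρ = 69.41 / 8.91 = 7.790 cm³.
Thickness = V/A = 7.790 / 45.4 = 0.172 cm = 1720 μm.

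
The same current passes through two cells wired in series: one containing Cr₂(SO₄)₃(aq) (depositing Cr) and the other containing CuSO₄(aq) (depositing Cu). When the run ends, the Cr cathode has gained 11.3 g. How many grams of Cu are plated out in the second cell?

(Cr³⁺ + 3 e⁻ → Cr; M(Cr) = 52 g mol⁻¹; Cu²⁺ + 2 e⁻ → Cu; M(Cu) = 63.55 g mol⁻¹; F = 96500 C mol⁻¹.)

20.7 g

n(Cr) = 11.3 / 52 = 0.2173 mol.
Since Cr³⁺ + 3 e⁻ → Cr, n(e⁻) passed = 3 × 0.2173 = 0.6519 mol.
Cells in series carry the same charge, so the same 0.6519 mol of electrons passes through cell 2.
Cu²⁺ + 2 e⁻ → Cu, so n(Cu) = 0.6519 / 2 = 0.3260 mol.
m(Cu) = 0.3260 × 63.55 = 20.7 g.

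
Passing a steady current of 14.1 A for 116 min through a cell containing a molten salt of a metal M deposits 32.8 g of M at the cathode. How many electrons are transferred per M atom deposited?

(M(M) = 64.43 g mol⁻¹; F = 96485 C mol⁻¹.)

Q = I·t = 14.10 A × 6960.0 s = 98140 C, so n(e⁻) = 98140/96485 = 1.017 mol.
n(M) deposited = 32.8 / 64.43 = 0.5091 mol.
Electrons per atom = n(e⁻)/n(M) = 1.017 / 0.5091 = 2.00 ≈ 2, so the ion is M²⁺.

2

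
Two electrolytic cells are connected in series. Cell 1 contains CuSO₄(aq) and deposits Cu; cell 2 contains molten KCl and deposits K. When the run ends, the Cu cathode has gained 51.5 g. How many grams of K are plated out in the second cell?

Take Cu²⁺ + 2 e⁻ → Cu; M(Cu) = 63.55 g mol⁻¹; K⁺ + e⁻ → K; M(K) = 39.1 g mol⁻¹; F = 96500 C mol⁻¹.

n(Cu) = 51.5 / 63.55 = 0.8104 mol.
Since Cu²⁺ + 2 e⁻ → Cu, n(e⁻) passed = 2 × 0.8104 = 1.621 mol.
Cells in series carry the same charge, so the same 1.621 mol of electrons passes through cell 2.
K⁺ + e⁻ → K, so n(K) = 1.621 / 1 = 1.621 mol.
m(K) = 1.621 × 39.1 = 63.4 g.

63.4 g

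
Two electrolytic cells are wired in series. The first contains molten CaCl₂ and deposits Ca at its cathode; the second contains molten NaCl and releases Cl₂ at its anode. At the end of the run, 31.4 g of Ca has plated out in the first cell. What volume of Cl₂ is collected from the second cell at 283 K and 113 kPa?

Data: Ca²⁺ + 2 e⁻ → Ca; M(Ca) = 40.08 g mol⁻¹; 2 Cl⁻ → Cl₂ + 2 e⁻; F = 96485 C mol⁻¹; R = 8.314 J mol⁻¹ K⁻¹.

16.3 L

n(Ca) = 31.4 / 40.08 = 0.7834 mol, so n(e⁻) = 2 × 0.7834 = 1.567 mol.
The cells are in series, so the same 1.567 mol of electrons passes through the second cell.
2 Cl⁻ → Cl₂ + 2 e⁻ — 2 mol e⁻ per mol Cl₂, so n(Cl₂) = 1.567/2 = 0.7834 mol.
V = nRT/P = (0.7834 × 8.314 × 283) / (113 × 10³) = 0.0163 m³ = 16.3 L.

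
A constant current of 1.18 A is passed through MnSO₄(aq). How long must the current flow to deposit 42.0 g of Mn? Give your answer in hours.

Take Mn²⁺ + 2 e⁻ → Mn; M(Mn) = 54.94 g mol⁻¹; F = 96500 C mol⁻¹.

34.7 h

n(Mn) = m/M = 42.0 / 54.94 = 0.7645 mol.
Each Mn atom requires 2 electrons, so n(e⁻) = 2 × 0.7645 = 1.529 mol.
Q = n(e⁻)·F = 1.529 × 96500 = 147500 C.
t = Q/I = 147500 / 1.180 A = 125000 s = 34.7 h.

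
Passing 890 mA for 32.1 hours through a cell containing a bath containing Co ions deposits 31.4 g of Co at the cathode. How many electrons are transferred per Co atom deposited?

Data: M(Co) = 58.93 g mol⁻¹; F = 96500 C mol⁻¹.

Q = I·t = 0.8900 A × 115560 s = 102800 C, so n(e⁻) = 102800/96500 = 1.066 mol.
n(Co) deposited = 31.4 / 58.93 = 0.5328 mol.
Electrons per atom = n(e⁻)/n(Co) = 1.066 / 0.5328 = 2.00 ≈ 2, so the ion is Co²⁺.

2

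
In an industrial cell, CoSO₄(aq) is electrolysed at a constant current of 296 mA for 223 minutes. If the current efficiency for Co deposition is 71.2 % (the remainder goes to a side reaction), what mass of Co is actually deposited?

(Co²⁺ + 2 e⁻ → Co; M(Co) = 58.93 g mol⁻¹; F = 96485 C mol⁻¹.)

0.861 g

Q = I·t = 0.2960 × 13380 = 3960 C.
n(e⁻) = 3960/96485 = 0.04105 mol; theoretically n(Co) = 0.04105/2 = 0.02052 mol, m_theo = 1.209 g.
At 71.2 % efficiency, m_actual = 0.712 × 1.209 = 0.861 g.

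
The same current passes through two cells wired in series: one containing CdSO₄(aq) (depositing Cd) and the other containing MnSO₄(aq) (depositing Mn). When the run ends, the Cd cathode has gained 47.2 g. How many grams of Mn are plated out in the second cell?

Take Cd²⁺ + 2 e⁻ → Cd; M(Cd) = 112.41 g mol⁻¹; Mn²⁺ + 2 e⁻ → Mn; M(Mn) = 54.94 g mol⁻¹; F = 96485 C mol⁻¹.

23.1 g

n(Cd) = 47.2 / 112.41 = 0.4199 mol.
Since Cd²⁺ + 2 e⁻ → Cd, n(e⁻) passed = 2 × 0.4199 = 0.8398 mol.
Cells in series carry the same charge, so the same 0.8398 mol of electrons passes through cell 2.
Mn²⁺ + 2 e⁻ → Mn, so n(Mn) = 0.8398 / 2 = 0.4199 mol.
m(Mn) = 0.4199 × 54.94 = 23.1 g.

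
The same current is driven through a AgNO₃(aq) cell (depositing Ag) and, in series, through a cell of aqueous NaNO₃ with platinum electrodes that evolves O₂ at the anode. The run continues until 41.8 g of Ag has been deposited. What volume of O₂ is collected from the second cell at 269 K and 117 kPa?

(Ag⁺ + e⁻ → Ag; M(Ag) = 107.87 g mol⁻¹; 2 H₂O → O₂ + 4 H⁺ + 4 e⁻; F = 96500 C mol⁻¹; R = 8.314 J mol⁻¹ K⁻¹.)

n(Ag) = 41.8 / 107.87 = 0.3875 mol, so n(e⁻) = 1 × 0.3875 = 0.3875 mol.
The cells are in series, so the same 0.3875 mol of electrons passes through the second cell.
2 H₂O → O₂ + 4 H⁺ + 4 e⁻ — 4 mol e⁻ per mol O₂, so n(O₂) = 0.3875/4 = 0.09688 mol.
V = nRT/P = (0.09688 × 8.314 × 269) / (117 × 10³) = 0.00185 m³ = 1.85 L.

1.85 L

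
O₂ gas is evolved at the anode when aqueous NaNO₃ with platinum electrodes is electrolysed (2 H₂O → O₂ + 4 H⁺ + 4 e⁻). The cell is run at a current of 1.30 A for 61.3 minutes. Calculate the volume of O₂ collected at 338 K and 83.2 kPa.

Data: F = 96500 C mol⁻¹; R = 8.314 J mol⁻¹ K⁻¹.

0.418 L

Q = I·t = 1.300 A × 3678.0 s = 4781 C.
n(e⁻) = Q/F = 4781 / 96500 = 0.04955 mol.
4 electrons are transferred per O₂ molecule, so n(O₂) = 0.04955 / 4 = 0.01239 mol.
V = nRT/P = (0.01239 × 8.314 × 338) / (83.2 × 10³ Pa) = 4.18 × 10⁻⁴ m³ = 0.418 L.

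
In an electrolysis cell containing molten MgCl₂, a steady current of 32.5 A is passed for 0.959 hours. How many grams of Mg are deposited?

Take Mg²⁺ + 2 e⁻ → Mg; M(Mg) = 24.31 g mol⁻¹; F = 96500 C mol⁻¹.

14.1 g

Q = I·t = 32.50 A × 3452.4 s = 112200 C.
n(e⁻) = Q/F = 112200 / 96500 = 1.163 mol.
Mg²⁺ + 2 e⁻ → Mg, so n(Mg) = n(e⁻)/2 = 0.5814 mol.
m = n·M = 0.5814 × 24.31 = 14.1 g.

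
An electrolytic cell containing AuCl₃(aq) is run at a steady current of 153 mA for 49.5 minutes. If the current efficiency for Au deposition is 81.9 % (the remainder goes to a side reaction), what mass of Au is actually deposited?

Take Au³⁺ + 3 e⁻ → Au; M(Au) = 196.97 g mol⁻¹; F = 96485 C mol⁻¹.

0.253 g

Q = I·t = 0.1530 × 2970.0 = 454.4 C.
n(e⁻) = 454.4/96485 = 0.004710 mol; theoretically n(Au) = 0.004710/3 = 0.001570 mol, m_theo = 0.3092 g.
At 81.9 % efficiency, m_actual = 0.819 × 0.3092 = 0.253 g.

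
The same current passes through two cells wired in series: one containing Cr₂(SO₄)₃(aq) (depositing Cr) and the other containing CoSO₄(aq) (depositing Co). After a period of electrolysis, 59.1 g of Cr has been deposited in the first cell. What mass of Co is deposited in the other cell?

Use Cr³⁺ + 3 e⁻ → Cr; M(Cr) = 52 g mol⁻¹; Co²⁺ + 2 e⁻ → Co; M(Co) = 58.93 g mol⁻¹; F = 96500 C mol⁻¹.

100 g

n(Cr) = 59.1 / 52 = 1.137 mol.
Since Cr³⁺ + 3 e⁻ → Cr, n(e⁻) passed = 3 × 1.137 = 3.410 mol.
Cells in series carry the same charge, so the same 3.410 mol of electrons passes through cell 2.
Co²⁺ + 2 e⁻ → Co, so n(Co) = 3.410 / 2 = 1.705 mol.
m(Co) = 1.705 × 58.93 = 100 g.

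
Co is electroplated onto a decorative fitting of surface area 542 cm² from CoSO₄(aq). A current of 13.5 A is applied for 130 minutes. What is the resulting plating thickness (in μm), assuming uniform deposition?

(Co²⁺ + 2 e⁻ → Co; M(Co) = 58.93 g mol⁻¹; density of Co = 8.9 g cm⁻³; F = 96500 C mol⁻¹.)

66.7 μm

Q = I·t = 13.50 × 7800.0 = 105300 C; n(e⁻) = 1.091 mol.
n(Co) = n(e⁻)/2 = 0.5456 mol, so m = 0.5456 × 58.93 = 32.15 g.
Volume = m/ρ = 32.15 / 8.9 = 3.613 cm³.
Thickness = V/A = 3.613 / 542 = 0.00667 cm = 66.7 μm.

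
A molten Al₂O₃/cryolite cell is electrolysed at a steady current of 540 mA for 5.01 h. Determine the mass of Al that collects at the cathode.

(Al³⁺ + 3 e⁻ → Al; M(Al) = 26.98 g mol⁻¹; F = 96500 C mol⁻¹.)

0.908 g

Q = I·t = 0.5400 A × 18036 s = 9739 C.
n(e⁻) = Q/F = 9739 / 96500 = 0.1009 mol.
Al³⁺ + 3 e⁻ → Al, so n(Al) = n(e⁻)/3 = 0.03364 mol.
m = n·M = 0.03364 × 26.98 = 0.908 g.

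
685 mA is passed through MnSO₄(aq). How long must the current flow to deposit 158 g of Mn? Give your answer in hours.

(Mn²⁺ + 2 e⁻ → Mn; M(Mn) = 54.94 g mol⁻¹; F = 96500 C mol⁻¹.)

225 h

n(Mn) = m/M = 158 / 54.94 = 2.876 mol.
Each Mn atom requires 2 electrons, so n(e⁻) = 2 × 2.876 = 5.752 mol.
Q = n(e⁻)·F = 5.752 × 96500 = 555000 C.
t = Q/I = 555000 / 0.6850 A = 810300 s = 225 h.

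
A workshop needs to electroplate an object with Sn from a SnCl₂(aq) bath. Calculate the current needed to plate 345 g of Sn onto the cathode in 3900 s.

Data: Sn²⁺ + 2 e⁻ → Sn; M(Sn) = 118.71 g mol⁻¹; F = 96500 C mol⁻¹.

144 A

n(Sn) = 345 / 118.71 = 2.906 mol.
n(e⁻) = 2 × 2.906 = 5.812 mol.
Q = n(e⁻)·F = 5.812 × 96500 = 560900 C.
I = Q/t = 560900 / 3900.0 s = 144 A.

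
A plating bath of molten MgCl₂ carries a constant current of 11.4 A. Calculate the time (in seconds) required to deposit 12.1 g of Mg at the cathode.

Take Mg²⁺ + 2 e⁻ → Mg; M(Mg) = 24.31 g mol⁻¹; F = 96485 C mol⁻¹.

8430 s

n(Mg) = m/M = 12.1 / 24.31 = 0.4977 mol.
Each Mg atom requires 2 electrons, so n(e⁻) = 2 × 0.4977 = 0.9955 mol.
Q = n(e⁻)·F = 0.9955 × 96485 = 96050 C.
t = Q/I = 96050 / 11.40 A = 8425 s.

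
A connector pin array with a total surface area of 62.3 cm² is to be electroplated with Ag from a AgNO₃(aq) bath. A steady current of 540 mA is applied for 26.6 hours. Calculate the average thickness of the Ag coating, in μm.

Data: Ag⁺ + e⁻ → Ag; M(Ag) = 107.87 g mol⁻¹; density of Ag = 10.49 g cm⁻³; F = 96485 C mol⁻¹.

Q = I·t = 0.5400 × 95760 = 51710 C; n(e⁻) = 0.5359 mol.
n(Ag) = n(e⁻)/1 = 0.5359 mol, so m = 0.5359 × 107.87 = 57.81 g.
Volume = m/ρ = 57.81 / 10.49 = 5.511 cm³.
Thickness = V/A = 5.511 / 62.3 = 0.0885 cm = 885 μm.

885 μm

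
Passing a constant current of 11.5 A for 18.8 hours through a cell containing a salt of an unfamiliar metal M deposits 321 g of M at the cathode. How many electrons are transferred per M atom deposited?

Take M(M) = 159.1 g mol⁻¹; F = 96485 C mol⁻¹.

4

Q = I·t = 11.50 A × 67680 s = 778300 C, so n(e⁻) = 778300/96485 = 8.067 mol.
n(M) deposited = 321 / 159.1 = 2.018 mol.
Electrons per atom = n(e⁻)/n(M) = 8.067 / 2.018 = 4.00 ≈ 4, so the ion is M⁴⁺.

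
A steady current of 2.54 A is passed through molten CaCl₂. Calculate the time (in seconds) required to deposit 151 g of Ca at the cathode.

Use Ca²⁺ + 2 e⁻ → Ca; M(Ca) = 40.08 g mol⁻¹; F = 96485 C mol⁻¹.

n(Ca) = m/M = 151 / 40.08 = 3.767 mol.
Each Ca atom requires 2 electrons, so n(e⁻) = 2 × 3.767 = 7.535 mol.
Q = n(e⁻)·F = 7.535 × 96485 = 727000 C.
t = Q/I = 727000 / 2.540 A = 286200 s.

2.86 × 10⁵ s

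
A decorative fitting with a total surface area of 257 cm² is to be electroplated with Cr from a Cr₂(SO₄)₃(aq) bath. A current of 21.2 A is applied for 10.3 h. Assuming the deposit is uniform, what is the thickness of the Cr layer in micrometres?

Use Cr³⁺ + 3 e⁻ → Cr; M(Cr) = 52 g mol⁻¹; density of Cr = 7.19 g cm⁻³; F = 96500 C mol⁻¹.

Q = I·t = 21.20 × 37080 = 786100 C; n(e⁻) = 8.146 mol.
n(Cr) = n(e⁻)/3 = 2.715 mol, so m = 2.715 × 52 = 141.2 g.
Volume = m/ρ = 141.2 / 7.19 = 19.64 cm³.
Thickness = V/A = 19.64 / 257 = 0.0764 cm = 764 μm.

764 μm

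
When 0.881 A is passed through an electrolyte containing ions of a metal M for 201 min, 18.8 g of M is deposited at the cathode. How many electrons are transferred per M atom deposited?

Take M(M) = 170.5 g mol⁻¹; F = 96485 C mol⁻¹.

1

Q = I·t = 0.8810 A × 12060 s = 10620 C, so n(e⁻) = 10620/96485 = 0.1101 mol.
n(M) deposited = 18.8 / 170.5 = 0.1103 mol.
Electrons per atom = n(e⁻)/n(M) = 0.1101 / 0.1103 = 0.999 ≈ 1, so the ion is M⁺.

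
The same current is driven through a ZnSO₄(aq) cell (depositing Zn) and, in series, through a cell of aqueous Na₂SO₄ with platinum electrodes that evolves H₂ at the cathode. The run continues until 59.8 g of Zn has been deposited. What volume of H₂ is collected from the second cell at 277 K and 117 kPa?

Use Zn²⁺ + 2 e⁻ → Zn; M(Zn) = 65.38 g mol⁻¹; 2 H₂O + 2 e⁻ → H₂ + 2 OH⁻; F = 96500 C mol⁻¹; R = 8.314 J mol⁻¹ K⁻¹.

18.0 L

n(Zn) = 59.8 / 65.38 = 0.9147 mol, so n(e⁻) = 2 × 0.9147 = 1.829 mol.
The cells are in series, so the same 1.829 mol of electrons passes through the second cell.
2 H₂O + 2 e⁻ → H₂ + 2 OH⁻ — 2 mol e⁻ per mol H₂, so n(H₂) = 1.829/2 = 0.9147 mol.
V = nRT/P = (0.9147 × 8.314 × 277) / (117 × 10³) = 0.0180 m³ = 18.0 L.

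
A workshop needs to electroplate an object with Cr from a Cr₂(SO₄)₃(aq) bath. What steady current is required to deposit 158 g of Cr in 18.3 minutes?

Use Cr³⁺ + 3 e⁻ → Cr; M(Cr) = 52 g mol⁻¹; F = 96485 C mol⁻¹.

801 A

n(Cr) = 158 / 52 = 3.038 mol.
n(e⁻) = 3 × 3.038 = 9.115 mol.
Q = n(e⁻)·F = 9.115 × 96485 = 879500 C.
I = Q/t = 879500 / 1098.0 s = 801 A.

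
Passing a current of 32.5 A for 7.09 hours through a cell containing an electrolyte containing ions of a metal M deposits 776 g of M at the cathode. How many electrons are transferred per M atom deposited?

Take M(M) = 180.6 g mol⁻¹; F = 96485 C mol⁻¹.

Q = I·t = 32.50 A × 25524 s = 829500 C, so n(e⁻) = 829500/96485 = 8.598 mol.
n(M) deposited = 776 / 180.6 = 4.297 mol.
Electrons per atom = n(e⁻)/n(M) = 8.598 / 4.297 = 2.00 ≈ 2, so the ion is M²⁺.

2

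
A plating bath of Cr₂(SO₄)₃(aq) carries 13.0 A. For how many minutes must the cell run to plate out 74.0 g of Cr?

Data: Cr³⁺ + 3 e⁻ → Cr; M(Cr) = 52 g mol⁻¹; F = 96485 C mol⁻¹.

528 min

n(Cr) = m/M = 74.0 / 52 = 1.423 mol.
Each Cr atom requires 3 electrons, so n(e⁻) = 3 × 1.423 = 4.269 mol.
Q = n(e⁻)·F = 4.269 × 96485 = 411900 C.
t = Q/I = 411900 / 13.00 A = 31690 s = 528 min.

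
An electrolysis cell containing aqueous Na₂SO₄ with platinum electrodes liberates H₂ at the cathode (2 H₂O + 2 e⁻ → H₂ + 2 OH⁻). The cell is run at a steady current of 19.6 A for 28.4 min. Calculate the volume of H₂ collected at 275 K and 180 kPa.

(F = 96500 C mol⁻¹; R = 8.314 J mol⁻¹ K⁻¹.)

2.20 L

Q = I·t = 19.60 A × 1704.0 s = 33400 C.
n(e⁻) = Q/F = 33400 / 96500 = 0.3461 mol.
2 electrons are transferred per H₂ molecule, so n(H₂) = 0.3461 / 2 = 0.1730 mol.
V = nRT/P = (0.1730 × 8.314 × 275) / (180 × 10³ Pa) = 0.00220 m³ = 2.20 L.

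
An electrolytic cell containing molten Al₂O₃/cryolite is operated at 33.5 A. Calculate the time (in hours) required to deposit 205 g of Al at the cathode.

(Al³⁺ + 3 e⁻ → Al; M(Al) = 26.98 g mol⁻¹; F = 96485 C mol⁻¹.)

18.2 h

n(Al) = m/M = 205 / 26.98 = 7.598 mol.
Each Al atom requires 3 electrons, so n(e⁻) = 3 × 7.598 = 22.79 mol.
Q = n(e⁻)·F = 22.79 × 96485 = 2199000 C.
t = Q/I = 2199000 / 33.50 A = 65650 s = 18.2 h.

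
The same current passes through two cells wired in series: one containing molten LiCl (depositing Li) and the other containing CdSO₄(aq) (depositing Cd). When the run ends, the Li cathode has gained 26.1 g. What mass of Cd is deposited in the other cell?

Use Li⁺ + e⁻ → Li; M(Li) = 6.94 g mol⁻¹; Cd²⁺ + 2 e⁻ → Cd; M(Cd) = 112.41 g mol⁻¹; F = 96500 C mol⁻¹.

211 g

n(Li) = 26.1 / 6.94 = 3.761 mol.
Since Li⁺ + e⁻ → Li, n(e⁻) passed = 1 × 3.761 = 3.761 mol.
Cells in series carry the same charge, so the same 3.761 mol of electrons passes through cell 2.
Cd²⁺ + 2 e⁻ → Cd, so n(Cd) = 3.761 / 2 = 1.880 mol.
m(Cd) = 1.880 × 112.41 = 211 g.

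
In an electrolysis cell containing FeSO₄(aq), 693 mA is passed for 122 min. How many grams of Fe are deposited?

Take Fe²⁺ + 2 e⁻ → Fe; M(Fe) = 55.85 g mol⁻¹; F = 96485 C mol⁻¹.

Q = I·t = 0.6930 A × 7320.0 s = 5073 C.
n(e⁻) = Q/F = 5073 / 96485 = 0.05258 mol.
Fe²⁺ + 2 e⁻ → Fe, so n(Fe) = n(e⁻)/2 = 0.02629 mol.
m = n·M = 0.02629 × 55.85 = 1.47 g.

1.47 g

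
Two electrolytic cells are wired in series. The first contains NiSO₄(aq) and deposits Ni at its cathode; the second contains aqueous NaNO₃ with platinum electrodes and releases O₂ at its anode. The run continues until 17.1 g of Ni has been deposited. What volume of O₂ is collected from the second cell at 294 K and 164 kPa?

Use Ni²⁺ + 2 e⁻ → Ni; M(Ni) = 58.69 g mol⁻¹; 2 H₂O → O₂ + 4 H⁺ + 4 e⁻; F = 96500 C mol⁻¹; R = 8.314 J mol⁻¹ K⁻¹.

n(Ni) = 17.1 / 58.69 = 0.2914 mol, so n(e⁻) = 2 × 0.2914 = 0.5827 mol.
The cells are in series, so the same 0.5827 mol of electrons passes through the second cell.
2 H₂O → O₂ + 4 H⁺ + 4 e⁻ — 4 mol e⁻ per mol O₂, so n(O₂) = 0.5827/4 = 0.1457 mol.
V = nRT/P = (0.1457 × 8.314 × 294) / (164 × 10³) = 0.00217 m³ = 2.17 L.

2.17 L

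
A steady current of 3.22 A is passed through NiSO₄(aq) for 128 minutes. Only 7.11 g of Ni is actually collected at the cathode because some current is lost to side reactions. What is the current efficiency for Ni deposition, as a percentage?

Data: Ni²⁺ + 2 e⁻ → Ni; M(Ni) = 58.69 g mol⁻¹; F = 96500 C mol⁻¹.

Q = I·t = 3.220 × 7680.0 = 24730 C; n(e⁻) = 24730/96500 = 0.2563 mol.
Theoretical n(Ni) = n(e⁻)/2 = 0.1281 mol, i.e. m_theo = 0.1281 × 58.69 = 7.520 g.
Efficiency = m_actual / m_theo = 7.11 / 7.520 = 94.5 %.

94.5 %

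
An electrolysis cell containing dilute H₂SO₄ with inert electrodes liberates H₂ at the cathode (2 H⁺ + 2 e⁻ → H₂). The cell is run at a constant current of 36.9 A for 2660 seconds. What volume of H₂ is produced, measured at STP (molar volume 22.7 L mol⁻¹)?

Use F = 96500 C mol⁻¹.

11.5 L

Q = I·t = 36.90 A × 2660.0 s = 98150 C.
n(e⁻) = Q/F = 98150 / 96500 = 1.017 mol.
2 electrons are transferred per H₂ molecule, so n(H₂) = 1.017 / 2 = 0.5086 mol.
V = n × V_m = 0.5086 × 22.7 = 11.5 L.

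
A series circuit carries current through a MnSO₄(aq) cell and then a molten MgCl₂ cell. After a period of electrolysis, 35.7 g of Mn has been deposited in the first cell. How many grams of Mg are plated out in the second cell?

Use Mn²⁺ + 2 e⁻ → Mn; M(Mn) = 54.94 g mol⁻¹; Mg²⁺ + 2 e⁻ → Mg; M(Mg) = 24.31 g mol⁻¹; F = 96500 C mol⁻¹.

n(Mn) = 35.7 / 54.94 = 0.6498 mol.
Since Mn²⁺ + 2 e⁻ → Mn, n(e⁻) passed = 2 × 0.6498 = 1.300 mol.
Cells in series carry the same charge, so the same 1.300 mol of electrons passes through cell 2.
Mg²⁺ + 2 e⁻ → Mg, so n(Mg) = 1.300 / 2 = 0.6498 mol.
m(Mg) = 0.6498 × 24.31 = 15.8 g.

15.8 g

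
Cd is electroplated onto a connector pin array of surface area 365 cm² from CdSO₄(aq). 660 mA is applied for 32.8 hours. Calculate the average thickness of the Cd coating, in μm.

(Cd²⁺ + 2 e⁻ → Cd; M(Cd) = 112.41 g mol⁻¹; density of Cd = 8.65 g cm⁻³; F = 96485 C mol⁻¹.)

144 μm

Q = I·t = 0.6600 × 118080 = 77930 C; n(e⁻) = 0.8077 mol.
n(Cd) = n(e⁻)/2 = 0.4039 mol, so m = 0.4039 × 112.41 = 45.40 g.
Volume = m/ρ = 45.40 / 8.65 = 5.248 cm³.
Thickness = V/A = 5.248 / 365 = 0.0144 cm = 144 μm.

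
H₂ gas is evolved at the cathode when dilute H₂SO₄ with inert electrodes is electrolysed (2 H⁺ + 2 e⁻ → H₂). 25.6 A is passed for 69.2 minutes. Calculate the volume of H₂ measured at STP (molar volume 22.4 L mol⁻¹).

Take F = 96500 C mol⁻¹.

Q = I·t = 25.60 A × 4152.0 s = 106300 C.
n(e⁻) = Q/F = 106300 / 96500 = 1.101 mol.
2 electrons are transferred per H₂ molecule, so n(H₂) = 1.101 / 2 = 0.5507 mol.
V = n × V_m = 0.5507 × 22.4 = 12.3 L.

12.3 L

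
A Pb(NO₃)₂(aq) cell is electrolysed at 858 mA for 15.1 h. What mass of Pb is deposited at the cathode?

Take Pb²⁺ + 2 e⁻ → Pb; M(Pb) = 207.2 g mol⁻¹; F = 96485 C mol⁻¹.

Q = I·t = 0.8580 A × 54360 s = 46640 C.
n(e⁻) = Q/F = 46640 / 96485 = 0.4834 mol.
Pb²⁺ + 2 e⁻ → Pb, so n(Pb) = n(e⁻)/2 = 0.2417 mol.
m = n·M = 0.2417 × 207.2 = 50.1 g.

50.1 g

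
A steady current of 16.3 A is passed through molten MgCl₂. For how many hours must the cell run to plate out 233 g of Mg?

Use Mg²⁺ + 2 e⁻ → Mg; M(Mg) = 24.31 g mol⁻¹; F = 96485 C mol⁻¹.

31.5 h

n(Mg) = m/M = 233 / 24.31 = 9.585 mol.
Each Mg atom requires 2 electrons, so n(e⁻) = 2 × 9.585 = 19.17 mol.
Q = n(e⁻)·F = 19.17 × 96485 = 1850000 C.
t = Q/I = 1850000 / 16.30 A = 113500 s = 31.5 h.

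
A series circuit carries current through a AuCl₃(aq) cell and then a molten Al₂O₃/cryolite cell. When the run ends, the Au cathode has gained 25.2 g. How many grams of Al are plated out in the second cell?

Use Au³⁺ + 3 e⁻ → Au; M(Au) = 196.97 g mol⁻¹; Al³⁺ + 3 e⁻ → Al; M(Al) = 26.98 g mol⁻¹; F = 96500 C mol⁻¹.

n(Au) = 25.2 / 196.97 = 0.1279 mol.
Since Au³⁺ + 3 e⁻ → Au, n(e⁻) passed = 3 × 0.1279 = 0.3838 mol.
Cells in series carry the same charge, so the same 0.3838 mol of electrons passes through cell 2.
Al³⁺ + 3 e⁻ → Al, so n(Al) = 0.3838 / 3 = 0.1279 mol.
m(Al) = 0.1279 × 26.98 = 3.45 g.

3.45 g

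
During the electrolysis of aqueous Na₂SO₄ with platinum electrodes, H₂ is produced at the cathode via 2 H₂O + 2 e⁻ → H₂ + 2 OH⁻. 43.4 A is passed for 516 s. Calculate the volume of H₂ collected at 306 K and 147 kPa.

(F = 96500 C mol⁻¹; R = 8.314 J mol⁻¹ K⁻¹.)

Q = I·t = 43.40 A × 516.00 s = 22390 C.
n(e⁻) = Q/F = 22390 / 96500 = 0.2321 mol.
2 electrons are transferred per H₂ molecule, so n(H₂) = 0.2321 / 2 = 0.1160 mol.
V = nRT/P = (0.1160 × 8.314 × 306) / (147 × 10³ Pa) = 0.00201 m³ = 2.01 L.

2.01 L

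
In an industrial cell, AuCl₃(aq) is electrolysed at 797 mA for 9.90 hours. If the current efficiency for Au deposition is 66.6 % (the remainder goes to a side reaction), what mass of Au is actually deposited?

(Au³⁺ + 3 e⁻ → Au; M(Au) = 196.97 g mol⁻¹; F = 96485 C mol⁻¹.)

12.9 g

Q = I·t = 0.7970 × 35640 = 28410 C.
n(e⁻) = 28410/96485 = 0.2944 mol; theoretically n(Au) = 0.2944/3 = 0.09813 mol, m_theo = 19.33 g.
At 66.6 % efficiency, m_actual = 0.666 × 19.33 = 12.9 g.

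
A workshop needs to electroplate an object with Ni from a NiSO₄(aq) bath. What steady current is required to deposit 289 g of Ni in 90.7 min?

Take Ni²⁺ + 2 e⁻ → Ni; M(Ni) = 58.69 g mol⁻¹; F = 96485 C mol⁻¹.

175 A

n(Ni) = 289 / 58.69 = 4.924 mol.
n(e⁻) = 2 × 4.924 = 9.848 mol.
Q = n(e⁻)·F = 9.848 × 96485 = 950200 C.
I = Q/t = 950200 / 5442.0 s = 175 A.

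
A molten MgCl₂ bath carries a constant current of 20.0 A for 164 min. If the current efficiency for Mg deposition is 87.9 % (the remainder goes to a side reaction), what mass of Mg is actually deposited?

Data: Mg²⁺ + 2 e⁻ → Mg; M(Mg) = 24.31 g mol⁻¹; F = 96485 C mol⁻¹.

21.8 g

Q = I·t = 20.00 × 9840.0 = 196800 C.
n(e⁻) = 196800/96485 = 2.040 mol; theoretically n(Mg) = 2.040/2 = 1.020 mol, m_theo = 24.79 g.
At 87.9 % efficiency, m_actual = 0.879 × 24.79 = 21.8 g.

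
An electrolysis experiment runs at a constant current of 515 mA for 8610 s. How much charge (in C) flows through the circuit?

Q = I·t = 0.5150 A × 8610.0 s = 4430 C.

4430 C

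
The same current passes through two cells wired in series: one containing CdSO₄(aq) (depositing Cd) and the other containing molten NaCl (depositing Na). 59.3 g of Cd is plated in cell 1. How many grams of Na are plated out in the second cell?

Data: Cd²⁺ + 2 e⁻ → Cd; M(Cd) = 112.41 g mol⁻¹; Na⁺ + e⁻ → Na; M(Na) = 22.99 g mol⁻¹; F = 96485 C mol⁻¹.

24.3 g

n(Cd) = 59.3 / 112.41 = 0.5275 mol.
Since Cd²⁺ + 2 e⁻ → Cd, n(e⁻) passed = 2 × 0.5275 = 1.055 mol.
Cells in series carry the same charge, so the same 1.055 mol of electrons passes through cell 2.
Na⁺ + e⁻ → Na, so n(Na) = 1.055 / 1 = 1.055 mol.
m(Na) = 1.055 × 22.99 = 24.3 g.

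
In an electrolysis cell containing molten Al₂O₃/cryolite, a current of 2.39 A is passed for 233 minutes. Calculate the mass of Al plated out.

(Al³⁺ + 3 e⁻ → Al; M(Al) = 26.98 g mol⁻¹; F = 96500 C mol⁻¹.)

3.11 g

Q = I·t = 2.390 A × 13980 s = 33410 C.
n(e⁻) = Q/F = 33410 / 96500 = 0.3462 mol.
Al³⁺ + 3 e⁻ → Al, so n(Al) = n(e⁻)/3 = 0.1154 mol.
m = n·M = 0.1154 × 26.98 = 3.11 g.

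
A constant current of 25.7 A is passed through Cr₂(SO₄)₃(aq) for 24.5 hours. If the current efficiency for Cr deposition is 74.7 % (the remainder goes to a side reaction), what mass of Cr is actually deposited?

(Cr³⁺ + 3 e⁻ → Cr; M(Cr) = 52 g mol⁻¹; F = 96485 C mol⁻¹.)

304 g

Q = I·t = 25.70 × 88200 = 2267000 C.
n(e⁻) = 2267000/96485 = 23.49 mol; theoretically n(Cr) = 23.49/3 = 7.831 mol, m_theo = 407.2 g.
At 74.7 % efficiency, m_actual = 0.747 × 407.2 = 304 g.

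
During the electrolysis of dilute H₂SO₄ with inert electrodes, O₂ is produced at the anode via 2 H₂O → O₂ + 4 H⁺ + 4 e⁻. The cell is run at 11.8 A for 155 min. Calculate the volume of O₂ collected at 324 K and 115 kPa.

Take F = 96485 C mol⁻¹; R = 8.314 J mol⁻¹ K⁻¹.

Q = I·t = 11.80 A × 9300.0 s = 109700 C.
n(e⁻) = Q/F = 109700 / 96485 = 1.137 mol.
4 electrons are transferred per O₂ molecule, so n(O₂) = 1.137 / 4 = 0.2843 mol.
V = nRT/P = (0.2843 × 8.314 × 324) / (115 × 10³ Pa) = 0.00666 m³ = 6.66 L.

6.66 L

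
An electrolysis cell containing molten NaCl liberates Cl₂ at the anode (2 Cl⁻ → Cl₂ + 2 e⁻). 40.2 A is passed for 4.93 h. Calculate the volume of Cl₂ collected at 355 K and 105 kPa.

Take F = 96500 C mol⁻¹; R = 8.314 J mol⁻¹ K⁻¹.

104 L

Q = I·t = 40.20 A × 17748 s = 713500 C.
n(e⁻) = Q/F = 713500 / 96500 = 7.393 mol.
2 electrons are transferred per Cl₂ molecule, so n(Cl₂) = 7.393 / 2 = 3.697 mol.
V = nRT/P = (3.697 × 8.314 × 355) / (105 × 10³ Pa) = 0.104 m³ = 104 L.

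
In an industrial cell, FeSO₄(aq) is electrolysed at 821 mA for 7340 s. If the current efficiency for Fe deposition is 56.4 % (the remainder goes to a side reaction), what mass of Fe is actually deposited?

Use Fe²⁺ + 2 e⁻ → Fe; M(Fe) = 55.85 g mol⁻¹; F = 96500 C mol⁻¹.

0.984 g

Q = I·t = 0.8210 × 7340.0 = 6026 C.
n(e⁻) = 6026/96500 = 0.06245 mol; theoretically n(Fe) = 0.06245/2 = 0.03122 mol, m_theo = 1.744 g.
At 56.4 % efficiency, m_actual = 0.564 × 1.744 = 0.984 g.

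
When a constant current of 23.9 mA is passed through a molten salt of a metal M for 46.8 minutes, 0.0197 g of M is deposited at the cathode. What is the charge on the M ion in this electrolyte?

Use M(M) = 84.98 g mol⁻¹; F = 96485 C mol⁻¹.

+3

Q = I·t = 0.02390 A × 2808.0 s = 67.11 C, so n(e⁻) = 67.11/96485 = 0.0006956 mol.
n(M) deposited = 0.0197 / 84.98 = 0.0002318 mol.
Electrons per atom = n(e⁻)/n(M) = 0.0006956 / 0.0002318 = 3.00 ≈ 3, so the ion is M³⁺.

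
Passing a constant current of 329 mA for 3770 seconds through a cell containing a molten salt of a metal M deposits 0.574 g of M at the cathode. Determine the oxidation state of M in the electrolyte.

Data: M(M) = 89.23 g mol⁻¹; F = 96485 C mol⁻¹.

+2

Q = I·t = 0.3290 A × 3770.0 s = 1240 C, so n(e⁻) = 1240/96485 = 0.01286 mol.
n(M) deposited = 0.574 / 89.23 = 0.006433 mol.
Electrons per atom = n(e⁻)/n(M) = 0.01286 / 0.006433 = 2.00 ≈ 2, so the ion is M²⁺.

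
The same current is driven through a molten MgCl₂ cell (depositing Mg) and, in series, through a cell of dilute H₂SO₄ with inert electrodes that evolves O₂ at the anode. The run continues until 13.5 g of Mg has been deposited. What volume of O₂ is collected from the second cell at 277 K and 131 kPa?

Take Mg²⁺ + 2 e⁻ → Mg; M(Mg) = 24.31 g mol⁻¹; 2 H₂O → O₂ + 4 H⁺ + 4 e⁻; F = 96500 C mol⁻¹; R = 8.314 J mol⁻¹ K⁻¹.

4.88 L

n(Mg) = 13.5 / 24.31 = 0.5553 mol, so n(e⁻) = 2 × 0.5553 = 1.111 mol.
The cells are in series, so the same 1.111 mol of electrons passes through the second cell.
2 H₂O → O₂ + 4 H⁺ + 4 e⁻ — 4 mol e⁻ per mol O₂, so n(O₂) = 1.111/4 = 0.2777 mol.
V = nRT/P = (0.2777 × 8.314 × 277) / (131 × 10³) = 0.00488 m³ = 4.88 L.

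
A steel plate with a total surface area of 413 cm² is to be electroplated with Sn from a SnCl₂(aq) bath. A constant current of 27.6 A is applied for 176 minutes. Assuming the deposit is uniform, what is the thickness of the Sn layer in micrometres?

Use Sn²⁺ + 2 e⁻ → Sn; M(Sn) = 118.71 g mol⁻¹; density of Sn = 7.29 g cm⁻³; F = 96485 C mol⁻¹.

596 μm

Q = I·t = 27.60 × 10560 = 291500 C; n(e⁻) = 3.021 mol.
n(Sn) = n(e⁻)/2 = 1.510 mol, so m = 1.510 × 118.71 = 179.3 g.
Volume = m/ρ = 179.3 / 7.29 = 24.59 cm³.
Thickness = V/A = 24.59 / 413 = 0.0596 cm = 596 μm.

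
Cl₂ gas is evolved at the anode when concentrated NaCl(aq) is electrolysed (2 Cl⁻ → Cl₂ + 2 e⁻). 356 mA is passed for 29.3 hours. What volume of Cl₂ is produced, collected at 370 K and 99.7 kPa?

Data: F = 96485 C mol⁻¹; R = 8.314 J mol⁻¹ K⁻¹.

Q = I·t = 0.3560 A × 105480 s = 37550 C.
n(e⁻) = Q/F = 37550 / 96485 = 0.3892 mol.
2 electrons are transferred per Cl₂ molecule, so n(Cl₂) = 0.3892 / 2 = 0.1946 mol.
V = nRT/P = (0.1946 × 8.314 × 370) / (99.7 × 10³ Pa) = 0.00600 m³ = 6.00 L.

6.00 L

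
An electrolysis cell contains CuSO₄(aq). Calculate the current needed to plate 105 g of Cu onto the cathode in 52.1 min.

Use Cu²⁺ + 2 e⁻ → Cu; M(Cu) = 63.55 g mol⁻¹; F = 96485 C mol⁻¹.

n(Cu) = 105 / 63.55 = 1.652 mol.
n(e⁻) = 2 × 1.652 = 3.304 mol.
Q = n(e⁻)·F = 3.304 × 96485 = 318800 C.
I = Q/t = 318800 / 3126.0 s = 102 A.

102 A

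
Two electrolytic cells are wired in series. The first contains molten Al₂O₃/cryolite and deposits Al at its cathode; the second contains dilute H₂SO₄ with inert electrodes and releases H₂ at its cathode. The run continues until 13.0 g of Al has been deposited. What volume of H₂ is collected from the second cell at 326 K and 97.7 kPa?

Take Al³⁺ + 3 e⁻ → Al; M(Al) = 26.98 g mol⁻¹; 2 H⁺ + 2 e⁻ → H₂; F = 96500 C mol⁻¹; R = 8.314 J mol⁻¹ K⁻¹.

20.1 L

n(Al) = 13.0 / 26.98 = 0.4818 mol, so n(e⁻) = 3 × 0.4818 = 1.446 mol.
The cells are in series, so the same 1.446 mol of electrons passes through the second cell.
2 H⁺ + 2 e⁻ → H₂ — 2 mol e⁻ per mol H₂, so n(H₂) = 1.446/2 = 0.7228 mol.
V = nRT/P = (0.7228 × 8.314 × 326) / (97.7 × 10³) = 0.0201 m³ = 20.1 L.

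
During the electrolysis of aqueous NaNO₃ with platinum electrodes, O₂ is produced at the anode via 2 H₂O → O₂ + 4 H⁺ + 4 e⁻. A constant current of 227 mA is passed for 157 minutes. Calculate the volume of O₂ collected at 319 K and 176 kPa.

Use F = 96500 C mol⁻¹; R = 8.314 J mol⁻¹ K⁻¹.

Q = I·t = 0.2270 A × 9420.0 s = 2138 C.
n(e⁻) = Q/F = 2138 / 96500 = 0.02216 mol.
4 electrons are transferred per O₂ molecule, so n(O₂) = 0.02216 / 4 = 0.005540 mol.
V = nRT/P = (0.005540 × 8.314 × 319) / (176 × 10³ Pa) = 8.35 × 10⁻⁵ m³ = 0.0835 L.

0.0835 L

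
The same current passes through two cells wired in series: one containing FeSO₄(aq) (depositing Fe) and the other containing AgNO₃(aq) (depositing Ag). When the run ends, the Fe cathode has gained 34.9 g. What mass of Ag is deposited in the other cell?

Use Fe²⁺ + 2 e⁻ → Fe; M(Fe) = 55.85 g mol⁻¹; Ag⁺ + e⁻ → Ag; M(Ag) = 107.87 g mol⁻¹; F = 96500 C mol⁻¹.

n(Fe) = 34.9 / 55.85 = 0.6249 mol.
Since Fe²⁺ + 2 e⁻ → Fe, n(e⁻) passed = 2 × 0.6249 = 1.250 mol.
Cells in series carry the same charge, so the same 1.250 mol of electrons passes through cell 2.
Ag⁺ + e⁻ → Ag, so n(Ag) = 1.250 / 1 = 1.250 mol.
m(Ag) = 1.250 × 107.87 = 135 g.

135 g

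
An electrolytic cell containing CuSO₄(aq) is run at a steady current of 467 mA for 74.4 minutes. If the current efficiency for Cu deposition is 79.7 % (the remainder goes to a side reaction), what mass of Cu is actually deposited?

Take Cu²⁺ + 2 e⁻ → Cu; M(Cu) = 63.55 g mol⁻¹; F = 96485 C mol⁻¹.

Q = I·t = 0.4670 × 4464.0 = 2085 C.
n(e⁻) = 2085/96485 = 0.02161 mol; theoretically n(Cu) = 0.02161/2 = 0.01080 mol, m_theo = 0.6865 g.
At 79.7 % efficiency, m_actual = 0.797 × 0.6865 = 0.547 g.

0.547 g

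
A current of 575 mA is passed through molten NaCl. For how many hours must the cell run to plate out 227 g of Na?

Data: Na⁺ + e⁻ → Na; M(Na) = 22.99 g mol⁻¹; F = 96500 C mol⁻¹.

n(Na) = m/M = 227 / 22.99 = 9.874 mol.
Each Na atom requires 1 electron, so n(e⁻) = 1 × 9.874 = 9.874 mol.
Q = n(e⁻)·F = 9.874 × 96500 = 952800 C.
t = Q/I = 952800 / 0.5750 A = 1657000 s = 460 h.

460 h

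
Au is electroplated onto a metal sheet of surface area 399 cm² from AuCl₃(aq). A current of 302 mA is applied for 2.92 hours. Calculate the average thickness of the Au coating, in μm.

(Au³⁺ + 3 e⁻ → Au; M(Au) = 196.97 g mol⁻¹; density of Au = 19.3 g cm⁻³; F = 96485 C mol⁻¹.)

Q = I·t = 0.3020 × 10512 = 3175 C; n(e⁻) = 0.03290 mol.
n(Au) = n(e⁻)/3 = 0.01097 mol, so m = 0.01097 × 196.97 = 2.160 g.
Volume = m/ρ = 2.160 / 19.3 = 0.1119 cm³.
Thickness = V/A = 0.1119 / 399 = 2.81 × 10⁻⁴ cm = 2.81 μm.

2.81 μm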